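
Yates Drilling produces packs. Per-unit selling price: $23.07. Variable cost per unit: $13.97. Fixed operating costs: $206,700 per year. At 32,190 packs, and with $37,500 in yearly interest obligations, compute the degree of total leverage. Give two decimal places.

Total contribution margin = 32,190 × $9.10 = $292,929.00.
Operating income = contribution − fixed costs = $292,929.00 − $206,700 = $86,229.00. Interest = $37,500.00.
DOL = $292,929.00 ÷ $86,229.00 = 3.3971; DFL = $86,229.00 ÷ $48,729.00 = 1.7696.
Combined leverage = 3.3971 × 1.7696 = 6.0115.

6.01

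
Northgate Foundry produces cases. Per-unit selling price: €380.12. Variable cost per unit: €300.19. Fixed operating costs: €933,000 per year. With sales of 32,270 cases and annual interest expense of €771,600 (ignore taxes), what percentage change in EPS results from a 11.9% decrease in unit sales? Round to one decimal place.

-35.1%

Contribution at this volume is 32,270 × €79.93 = €2,579,341.10.
Operating income = contribution − fixed costs = €2,579,341.10 − €933,000 = €1,646,341.10.
After interest of €771,600.00, pre-tax earnings = €874,741.10.
DCL = total CM / (EBIT − I) = €2,579,341.10 / €874,741.10 = 2.9487.
%ΔEPS = DCL × %ΔSales = 2.9487 × -11.9% = -35.1%.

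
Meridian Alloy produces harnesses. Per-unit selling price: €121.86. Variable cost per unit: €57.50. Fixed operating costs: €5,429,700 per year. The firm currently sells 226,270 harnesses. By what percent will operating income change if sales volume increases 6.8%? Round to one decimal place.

+10.8%

Total contribution margin = 226,270 × €64.36 = €14,562,737.20.
EBIT = €14,562,737.20 − €5,429,700 = €9,133,037.20.
DOL = contribution ÷ EBIT = €14,562,737.20 ÷ €9,133,037.20 = 1.5945.
Operating income changes by 1.5945 × +6.8% = +10.8%.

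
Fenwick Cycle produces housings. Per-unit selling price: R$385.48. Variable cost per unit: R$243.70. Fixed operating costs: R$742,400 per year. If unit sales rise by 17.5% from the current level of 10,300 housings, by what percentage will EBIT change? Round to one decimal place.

+35.6%

Contribution at this volume is 10,300 × R$141.78 = R$1,460,334.00.
Operating income = contribution − fixed costs = R$1,460,334.00 − R$742,400 = R$717,934.00.
Degree of operating leverage = R$1,460,334.00 / R$717,934.00 = 2.0341.
So EBIT moves 2.0341 × (+17.5%) = +35.6%.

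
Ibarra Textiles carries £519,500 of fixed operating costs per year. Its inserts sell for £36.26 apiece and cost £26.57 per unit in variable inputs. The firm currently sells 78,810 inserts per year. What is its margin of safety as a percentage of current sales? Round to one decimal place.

32.0%

Contribution margin per unit = £36.26 − £26.57 = £9.69. Break-even units = £519,500 ÷ £9.69 = 53,611.97; break-even revenue = 53,611.97 × £36.26 = £1,943,970.07.
Current sales = 78,810 × £36.26 = £2,857,650.60.
Margin of safety = (£2,857,650.60 − £1,943,970.07) ÷ £2,857,650.60 = 32.0%.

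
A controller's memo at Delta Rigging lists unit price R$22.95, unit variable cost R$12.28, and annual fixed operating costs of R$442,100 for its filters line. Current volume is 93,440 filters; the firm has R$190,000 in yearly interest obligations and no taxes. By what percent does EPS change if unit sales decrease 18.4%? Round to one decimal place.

-50.3%

Total contribution margin = 93,440 × R$10.67 = R$997,004.80.
Subtracting fixed costs: EBIT = R$997,004.80 − R$442,100 = R$554,904.80.
Interest = R$190,000.00, so EBIT − I = R$364,904.80.
Degree of combined leverage = contribution ÷ (EBIT − I) = R$997,004.80 ÷ R$364,904.80 = 2.7322.
%ΔEPS = DCL × %ΔSales = 2.7322 × -18.4% = -50.3%.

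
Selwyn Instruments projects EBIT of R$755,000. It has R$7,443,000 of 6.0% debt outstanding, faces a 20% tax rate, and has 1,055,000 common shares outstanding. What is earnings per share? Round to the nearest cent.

R$0.23

Pre-tax income = R$755,000 − R$446,580.00 = R$308,420.00.
Net income = R$308,420.00 × (1 − 0.20) = R$246,736.00.
EPS = R$246,736.00 ÷ 1,055,000 = R$0.23.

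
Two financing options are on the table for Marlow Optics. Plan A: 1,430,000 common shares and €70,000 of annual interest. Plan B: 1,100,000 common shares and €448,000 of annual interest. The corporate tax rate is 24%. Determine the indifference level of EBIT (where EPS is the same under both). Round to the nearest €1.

€1,708,000

At indifference, (EBIT − 70,000)(1 − t)/1,430,000 = (EBIT − 448,000)(1 − t)/1,100,000.
Cancelling (1 − t) and cross-multiplying: 1,100,000·(EBIT − 70,000) = 1,430,000·(EBIT − 448,000).
Solving, EBIT = (448,000·1,430,000 − 70,000·1,100,000) / (1,430,000 − 1,100,000) = 563,640,000,000 / 330,000 = 1,708,000.00.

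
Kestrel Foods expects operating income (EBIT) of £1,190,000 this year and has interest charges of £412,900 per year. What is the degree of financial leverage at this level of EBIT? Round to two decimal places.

1.53

Interest = £412,900.00.
Degree of financial leverage = EBIT / (EBIT − interest) = £1,190,000 / £777,100.00 = 1.5313.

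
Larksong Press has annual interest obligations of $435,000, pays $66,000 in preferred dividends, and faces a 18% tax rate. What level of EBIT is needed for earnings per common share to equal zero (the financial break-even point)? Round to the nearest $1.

$515,488

Grossing the preferred dividend up to pre-tax terms: $66,000 / (1 − 0.18) = $80,487.80.
Financial break-even EBIT = interest + D_p ÷ (1 − t) = $435,000 + $80,487.80 = $515,487.80.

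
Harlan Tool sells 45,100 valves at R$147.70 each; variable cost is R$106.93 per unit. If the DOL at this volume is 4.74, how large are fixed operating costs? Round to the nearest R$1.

R$1,450,810

At 45,100 units, contribution = 45,100 × R$40.77 = R$1,838,727.00.
Since DOL = CM ÷ EBIT, EBIT = R$1,838,727.00 ÷ 4.74 = R$387,917.09.
And FC = contribution − EBIT = R$1,838,727.00 − R$387,917.09 = R$1,450,810.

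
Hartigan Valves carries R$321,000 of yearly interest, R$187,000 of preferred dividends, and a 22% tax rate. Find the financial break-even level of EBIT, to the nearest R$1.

R$560,744

Preferred dividends are paid after tax, so their pre-tax equivalent is R$187,000 ÷ (1 − 0.22) = R$239,743.59.
EPS = 0 when EBIT covers interest plus the pre-tax preferred burden: R$321,000 + R$239,743.59 = R$560,743.59.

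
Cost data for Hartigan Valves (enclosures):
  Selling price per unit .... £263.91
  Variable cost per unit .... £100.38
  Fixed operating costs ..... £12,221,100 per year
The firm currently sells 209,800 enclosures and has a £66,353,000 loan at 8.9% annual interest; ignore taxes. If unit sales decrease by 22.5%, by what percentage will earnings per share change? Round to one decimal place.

Total contribution margin = 209,800 × £163.53 = £34,308,594.00.
Subtracting fixed costs: EBIT = £34,308,594.00 − £12,221,100 = £22,087,494.00.
Interest = £5,905,417.00, so EBIT − I = £16,182,077.00.
DCL = total CM / (EBIT − I) = £34,308,594.00 / £16,182,077.00 = 2.1202.
%ΔEPS = DCL × %ΔSales = 2.1202 × -22.5% = -47.7%.

-47.7%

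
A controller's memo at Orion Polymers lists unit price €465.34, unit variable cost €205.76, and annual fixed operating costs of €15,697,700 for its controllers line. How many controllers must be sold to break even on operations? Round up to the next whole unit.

Each unit contributes €465.34 − €205.76 = €259.58.
Break-even volume = fixed costs ÷ CM per unit = €15,697,700 ÷ €259.58 = 60,473.46, so 60,474 controllers.

60,474 controllers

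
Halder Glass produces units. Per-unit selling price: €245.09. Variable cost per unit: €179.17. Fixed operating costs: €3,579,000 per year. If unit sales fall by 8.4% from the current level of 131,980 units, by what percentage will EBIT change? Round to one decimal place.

-14.3%

Total contribution margin = 131,980 × €65.92 = €8,700,121.60.
Subtracting fixed costs: EBIT = €8,700,121.60 − €3,579,000 = €5,121,121.60.
Degree of operating leverage = €8,700,121.60 / €5,121,121.60 = 1.6989.
So EBIT moves 1.6989 × (-8.4%) = -14.3%.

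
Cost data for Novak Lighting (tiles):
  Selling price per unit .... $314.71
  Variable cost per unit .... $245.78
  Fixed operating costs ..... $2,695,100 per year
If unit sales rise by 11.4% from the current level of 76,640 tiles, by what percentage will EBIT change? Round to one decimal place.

Total contribution margin = 76,640 × $68.93 = $5,282,795.20.
Subtracting fixed costs: EBIT = $5,282,795.20 − $2,695,100 = $2,587,695.20.
So DOL = total CM / EBIT = $5,282,795.20 / $2,587,695.20 = 2.0415.
%ΔEBIT = DOL × %ΔSales = 2.0415 × +11.4% = +23.3%.

+23.3%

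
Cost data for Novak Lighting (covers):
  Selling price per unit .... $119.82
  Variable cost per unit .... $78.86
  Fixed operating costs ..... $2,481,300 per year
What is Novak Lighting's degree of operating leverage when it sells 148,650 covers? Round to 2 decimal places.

Contribution at this volume is 148,650 × $40.96 = $6,088,704.00.
EBIT = $6,088,704.00 − $2,481,300 = $3,607,404.00.
DOL = contribution ÷ EBIT = $6,088,704.00 ÷ $3,607,404.00 = 1.6878.

1.69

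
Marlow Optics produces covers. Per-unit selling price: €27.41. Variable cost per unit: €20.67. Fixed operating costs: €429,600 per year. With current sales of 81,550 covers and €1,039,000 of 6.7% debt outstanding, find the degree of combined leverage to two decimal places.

10.90

Contribution at this volume is 81,550 × €6.74 = €549,647.00.
Operating income = contribution − fixed costs = €549,647.00 − €429,600 = €120,047.00. Interest = €69,613.00.
DOL = €549,647.00 ÷ €120,047.00 = 4.5786; DFL = €120,047.00 ÷ €50,434.00 = 2.3803.
DCL = DOL × DFL = 4.5786 × 2.3803 = 10.8984.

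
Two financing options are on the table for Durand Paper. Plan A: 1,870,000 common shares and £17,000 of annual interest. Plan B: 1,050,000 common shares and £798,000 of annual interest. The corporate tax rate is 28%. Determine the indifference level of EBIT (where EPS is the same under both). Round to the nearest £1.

Set EPS_A = EPS_B: (EBIT − £17,000)(1 − 0.28) ÷ 1,870,000 = (EBIT − £798,000)(1 − 0.28) ÷ 1,050,000.
Cancelling (1 − t) and cross-multiplying: 1,050,000·(EBIT − 17,000) = 1,870,000·(EBIT − 798,000).
EBIT × (1,870,000 − 1,050,000) = 798,000 × 1,870,000 − 17,000 × 1,050,000 = 1,474,410,000,000, so EBIT = 1,474,410,000,000 ÷ 820,000 = 1,798,060.98.

£1,798,061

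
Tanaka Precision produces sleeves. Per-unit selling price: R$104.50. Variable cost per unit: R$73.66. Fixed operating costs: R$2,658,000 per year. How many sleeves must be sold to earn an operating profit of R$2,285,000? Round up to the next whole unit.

160,279 sleeves

Each unit contributes R$104.50 − R$73.66 = R$30.84.
Units = (FC + target) / CM = (R$2,658,000 + R$2,285,000) / R$30.84 = 160,278.86, so 160,279 sleeves.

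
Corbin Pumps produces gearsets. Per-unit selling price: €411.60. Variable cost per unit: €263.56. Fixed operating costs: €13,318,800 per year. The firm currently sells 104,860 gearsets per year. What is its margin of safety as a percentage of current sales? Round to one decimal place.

14.2%

Contribution margin per unit = €411.60 − €263.56 = €148.04. Break-even units = €13,318,800 ÷ €148.04 = 89,967.58; break-even revenue = 89,967.58 × €411.60 = €37,030,654.42.
Actual sales revenue = 104,860 × €411.60 = €43,160,376.00.
Margin of safety = (€43,160,376.00 − €37,030,654.42) ÷ €43,160,376.00 = 14.2%.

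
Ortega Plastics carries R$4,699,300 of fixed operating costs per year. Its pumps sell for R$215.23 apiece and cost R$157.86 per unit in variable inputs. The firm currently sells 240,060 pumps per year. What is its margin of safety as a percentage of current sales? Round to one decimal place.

65.9%

Each unit contributes R$215.23 − R$157.86 = R$57.37. Break-even units = R$4,699,300 ÷ R$57.37 = 81,912.15; break-even revenue = 81,912.15 × R$215.23 = R$17,629,951.87.
Current sales = 240,060 × R$215.23 = R$51,668,113.80.
Margin of safety = (R$51,668,113.80 − R$17,629,951.87) ÷ R$51,668,113.80 = 65.9%.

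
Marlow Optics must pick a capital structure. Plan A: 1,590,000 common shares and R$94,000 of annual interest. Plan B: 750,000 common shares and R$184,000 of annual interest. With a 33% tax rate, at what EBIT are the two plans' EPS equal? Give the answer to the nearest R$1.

Set EPS_A = EPS_B: (EBIT − R$94,000)(1 − 0.33) ÷ 1,590,000 = (EBIT − R$184,000)(1 − 0.33) ÷ 750,000.
Cancelling (1 − t) and cross-multiplying: 750,000·(EBIT − 94,000) = 1,590,000·(EBIT − 184,000).
EBIT × (1,590,000 − 750,000) = 184,000 × 1,590,000 − 94,000 × 750,000 = 222,060,000,000, so EBIT = 222,060,000,000 ÷ 840,000 = 264,357.14.

R$264,357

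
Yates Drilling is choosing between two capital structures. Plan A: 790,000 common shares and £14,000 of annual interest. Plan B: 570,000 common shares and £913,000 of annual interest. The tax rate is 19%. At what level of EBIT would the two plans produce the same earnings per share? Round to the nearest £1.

£3,242,227

At indifference, (EBIT − 14,000)(1 − t)/790,000 = (EBIT − 913,000)(1 − t)/570,000.
The (1 − t) factor cancels: (EBIT − 14,000) × 570,000 = (EBIT − 913,000) × 790,000.
EBIT × (790,000 − 570,000) = 913,000 × 790,000 − 14,000 × 570,000 = 713,290,000,000, so EBIT = 713,290,000,000 ÷ 220,000 = 3,242,227.27.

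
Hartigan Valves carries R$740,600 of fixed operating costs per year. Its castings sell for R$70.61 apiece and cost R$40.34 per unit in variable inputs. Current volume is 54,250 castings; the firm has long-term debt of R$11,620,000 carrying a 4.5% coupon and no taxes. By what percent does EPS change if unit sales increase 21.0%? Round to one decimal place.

Contribution at this volume is 54,250 × R$30.27 = R$1,642,147.50.
EBIT = R$1,642,147.50 − R$740,600 = R$901,547.50.
After interest of R$522,900.00, pre-tax earnings = R$378,647.50.
Degree of combined leverage = contribution ÷ (EBIT − I) = R$1,642,147.50 ÷ R$378,647.50 = 4.3369.
EPS therefore changes by 4.3369 × (+21.0%) = +91.1%.

+91.1%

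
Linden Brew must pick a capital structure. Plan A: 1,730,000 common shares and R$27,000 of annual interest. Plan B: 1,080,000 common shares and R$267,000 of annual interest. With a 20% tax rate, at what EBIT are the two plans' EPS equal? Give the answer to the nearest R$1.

At indifference, (EBIT − 27,000)(1 − t)/1,730,000 = (EBIT − 267,000)(1 − t)/1,080,000.
Cancelling (1 − t) and cross-multiplying: 1,080,000·(EBIT − 27,000) = 1,730,000·(EBIT − 267,000).
Solving, EBIT = (267,000·1,730,000 − 27,000·1,080,000) / (1,730,000 − 1,080,000) = 432,750,000,000 / 650,000 = 665,769.23.

R$665,769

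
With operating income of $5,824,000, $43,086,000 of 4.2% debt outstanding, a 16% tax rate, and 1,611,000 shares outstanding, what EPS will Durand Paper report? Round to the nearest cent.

$2.09

Pre-tax income = $5,824,000 − $1,809,612.00 = $4,014,388.00.
Net income = $4,014,388.00 × (1 − 0.16) = $3,372,085.92.
EPS = $3,372,085.92 ÷ 1,611,000 = $2.09.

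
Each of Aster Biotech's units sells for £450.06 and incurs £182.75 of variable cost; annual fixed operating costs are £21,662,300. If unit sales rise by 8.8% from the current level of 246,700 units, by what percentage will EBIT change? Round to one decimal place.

Contribution at this volume is 246,700 × £267.31 = £65,945,377.00.
Operating income = contribution − fixed costs = £65,945,377.00 − £21,662,300 = £44,283,077.00.
DOL = contribution ÷ EBIT = £65,945,377.00 ÷ £44,283,077.00 = 1.4892.
Operating income changes by 1.4892 × +8.8% = +13.1%.

+13.1%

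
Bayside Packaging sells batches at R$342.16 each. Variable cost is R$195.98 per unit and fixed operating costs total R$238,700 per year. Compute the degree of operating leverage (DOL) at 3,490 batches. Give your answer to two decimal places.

At 3,490 units, contribution = 3,490 × R$146.18 = R$510,168.20.
EBIT = R$510,168.20 − R$238,700 = R$271,468.20.
DOL = contribution ÷ EBIT = R$510,168.20 ÷ R$271,468.20 = 1.8793.

1.88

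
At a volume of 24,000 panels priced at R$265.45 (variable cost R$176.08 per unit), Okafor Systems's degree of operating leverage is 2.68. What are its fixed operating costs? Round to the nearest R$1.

At 24,000 units, contribution = 24,000 × R$89.37 = R$2,144,880.00.
DOL = contribution / EBIT, so EBIT = R$2,144,880.00 / 2.68 = R$800,328.36.
And FC = contribution − EBIT = R$2,144,880.00 − R$800,328.36 = R$1,344,552.

R$1,344,552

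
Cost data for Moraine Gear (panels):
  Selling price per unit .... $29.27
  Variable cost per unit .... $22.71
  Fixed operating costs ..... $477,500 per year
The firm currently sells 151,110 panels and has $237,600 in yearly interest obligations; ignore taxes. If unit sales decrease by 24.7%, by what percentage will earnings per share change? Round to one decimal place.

Total contribution margin = 151,110 × $6.56 = $991,281.60.
Operating income = contribution − fixed costs = $991,281.60 − $477,500 = $513,781.60.
Interest = $237,600.00, so EBIT − I = $276,181.60.
Degree of combined leverage = contribution ÷ (EBIT − I) = $991,281.60 ÷ $276,181.60 = 3.5892.
EPS therefore changes by 3.5892 × (-24.7%) = -88.7%.

-88.7%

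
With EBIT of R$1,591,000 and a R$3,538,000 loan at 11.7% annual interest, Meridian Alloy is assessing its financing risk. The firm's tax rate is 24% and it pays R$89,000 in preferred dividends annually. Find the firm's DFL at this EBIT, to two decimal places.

1.50

Annual interest charges come to R$413,946.00.
Preferred dividends grossed up pre-tax: R$89,000 / (1 − 0.24) = R$117,105.26.
DFL = EBIT ÷ [EBIT − I − D_p/(1−t)] = R$1,591,000 ÷ [R$1,591,000 − R$413,946.00 − R$117,105.26] = R$1,591,000 ÷ R$1,059,948.74 = 1.5010.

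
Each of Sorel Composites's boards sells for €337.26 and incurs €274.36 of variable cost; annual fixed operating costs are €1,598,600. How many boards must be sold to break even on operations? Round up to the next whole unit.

Unit CM = price − variable cost = €337.26 − €274.36 = €62.90.
Units to break even: €1,598,600 ÷ €62.90 = 25,414.94, rounded up to 25,415.

25,415 boards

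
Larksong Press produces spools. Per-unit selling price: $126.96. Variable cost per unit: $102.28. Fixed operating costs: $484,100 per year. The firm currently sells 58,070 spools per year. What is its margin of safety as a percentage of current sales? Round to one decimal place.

Unit CM = price − variable cost = $126.96 − $102.28 = $24.68. Break-even units = $484,100 ÷ $24.68 = 19,615.07; break-even revenue = 19,615.07 × $126.96 = $2,490,329.66.
Current sales = 58,070 × $126.96 = $7,372,567.20.
Margin of safety = ($7,372,567.20 − $2,490,329.66) ÷ $7,372,567.20 = 66.2%.

66.2%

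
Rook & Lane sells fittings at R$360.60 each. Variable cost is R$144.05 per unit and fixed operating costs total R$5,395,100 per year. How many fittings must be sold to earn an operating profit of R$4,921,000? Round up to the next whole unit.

47,639 fittings

Each unit contributes R$360.60 − R$144.05 = R$216.55.
Units = (FC + target) / CM = (R$5,395,100 + R$4,921,000) / R$216.55 = 47,638.42, so 47,639 fittings.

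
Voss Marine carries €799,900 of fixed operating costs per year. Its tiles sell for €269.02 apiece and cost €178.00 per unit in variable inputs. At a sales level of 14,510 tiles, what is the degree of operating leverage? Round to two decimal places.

2.54

Contribution at this volume is 14,510 × €91.02 = €1,320,700.20.
Subtracting fixed costs: EBIT = €1,320,700.20 − €799,900 = €520,800.20.
So DOL = total CM / EBIT = €1,320,700.20 / €520,800.20 = 2.5359.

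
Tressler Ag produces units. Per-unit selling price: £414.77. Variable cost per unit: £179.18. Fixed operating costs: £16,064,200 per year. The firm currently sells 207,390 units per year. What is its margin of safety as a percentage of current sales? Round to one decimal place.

Unit CM = price − variable cost = £414.77 − £179.18 = £235.59. Break-even units = £16,064,200 ÷ £235.59 = 68,187.10; break-even revenue = 68,187.10 × £414.77 = £28,281,965.42.
Actual sales revenue = 207,390 × £414.77 = £86,019,150.30.
Margin of safety = (£86,019,150.30 − £28,281,965.42) ÷ £86,019,150.30 = 67.1%.

67.1%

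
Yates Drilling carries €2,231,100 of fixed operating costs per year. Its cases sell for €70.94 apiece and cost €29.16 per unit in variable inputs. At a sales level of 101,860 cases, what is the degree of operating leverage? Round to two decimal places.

Contribution at this volume is 101,860 × €41.78 = €4,255,710.80.
Operating income = contribution − fixed costs = €4,255,710.80 − €2,231,100 = €2,024,610.80.
DOL = contribution ÷ EBIT = €4,255,710.80 ÷ €2,024,610.80 = 2.1020.

2.10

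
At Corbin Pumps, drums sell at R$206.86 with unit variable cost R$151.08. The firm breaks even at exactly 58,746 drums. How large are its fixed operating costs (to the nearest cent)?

Contribution margin per unit = R$206.86 − R$151.08 = R$55.78.
Since BE = FC / CM, FC = 58,746 × R$55.78 = R$3,276,851.88.

R$3,276,851.88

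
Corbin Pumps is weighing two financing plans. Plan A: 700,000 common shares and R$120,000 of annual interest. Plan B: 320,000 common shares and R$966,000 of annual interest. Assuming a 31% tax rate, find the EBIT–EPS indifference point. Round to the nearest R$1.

R$1,678,421

At indifference, (EBIT − 120,000)(1 − t)/700,000 = (EBIT − 966,000)(1 − t)/320,000.
Cancelling (1 − t) and cross-multiplying: 320,000·(EBIT − 120,000) = 700,000·(EBIT − 966,000).
Solving, EBIT = (966,000·700,000 − 120,000·320,000) / (700,000 − 320,000) = 637,800,000,000 / 380,000 = 1,678,421.05.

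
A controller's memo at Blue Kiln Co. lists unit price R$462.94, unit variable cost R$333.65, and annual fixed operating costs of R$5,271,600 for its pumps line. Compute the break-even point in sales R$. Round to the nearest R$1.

R$18,875,663

CM per unit = R$462.94 − R$333.65 = R$129.29; CM ratio = R$129.29 / R$462.94 = 0.2793.
Break-even revenue = fixed costs × price ÷ CM = R$5,271,600 × R$462.94 ÷ R$129.29 = R$18,875,663.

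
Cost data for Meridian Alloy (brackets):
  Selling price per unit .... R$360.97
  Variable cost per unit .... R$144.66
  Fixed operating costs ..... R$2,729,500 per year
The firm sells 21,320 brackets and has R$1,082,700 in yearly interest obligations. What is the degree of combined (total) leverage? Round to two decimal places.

5.77

Total contribution margin = 21,320 × R$216.31 = R$4,611,729.20.
Operating income = contribution − fixed costs = R$4,611,729.20 − R$2,729,500 = R$1,882,229.20. Interest = R$1,082,700.00, so EBIT − I = R$799,529.20.
DCL = contribution ÷ (EBIT − I) = R$4,611,729.20 ÷ R$799,529.20 = 5.7681.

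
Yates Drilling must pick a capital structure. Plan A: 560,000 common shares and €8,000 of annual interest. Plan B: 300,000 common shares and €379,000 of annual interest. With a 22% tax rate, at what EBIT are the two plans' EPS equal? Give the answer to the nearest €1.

Set EPS_A = EPS_B: (EBIT − €8,000)(1 − 0.22) ÷ 560,000 = (EBIT − €379,000)(1 − 0.22) ÷ 300,000.
The (1 − t) factor cancels: (EBIT − 8,000) × 300,000 = (EBIT − 379,000) × 560,000.
Solving, EBIT = (379,000·560,000 − 8,000·300,000) / (560,000 − 300,000) = 209,840,000,000 / 260,000 = 807,076.92.

€807,077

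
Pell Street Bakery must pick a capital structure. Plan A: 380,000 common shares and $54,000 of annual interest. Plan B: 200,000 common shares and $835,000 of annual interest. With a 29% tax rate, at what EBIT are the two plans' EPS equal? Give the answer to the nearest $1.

$1,702,778

Set EPS_A = EPS_B: (EBIT − $54,000)(1 − 0.29) ÷ 380,000 = (EBIT − $835,000)(1 − 0.29) ÷ 200,000.
Cancelling (1 − t) and cross-multiplying: 200,000·(EBIT − 54,000) = 380,000·(EBIT − 835,000).
Solving, EBIT = (835,000·380,000 − 54,000·200,000) / (380,000 − 200,000) = 306,500,000,000 / 180,000 = 1,702,777.78.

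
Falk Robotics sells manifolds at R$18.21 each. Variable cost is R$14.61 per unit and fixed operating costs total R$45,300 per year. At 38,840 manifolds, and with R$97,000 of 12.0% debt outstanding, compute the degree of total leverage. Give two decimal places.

Contribution at this volume is 38,840 × R$3.60 = R$139,824.00.
EBIT = R$139,824.00 − R$45,300 = R$94,524.00. Interest = R$11,640.00, so EBIT − I = R$82,884.00.
DCL = contribution ÷ (EBIT − I) = R$139,824.00 ÷ R$82,884.00 = 1.6870.

1.69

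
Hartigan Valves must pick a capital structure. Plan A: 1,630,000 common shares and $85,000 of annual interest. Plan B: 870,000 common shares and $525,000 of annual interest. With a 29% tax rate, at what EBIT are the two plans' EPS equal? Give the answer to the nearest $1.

At indifference, (EBIT − 85,000)(1 − t)/1,630,000 = (EBIT − 525,000)(1 − t)/870,000.
The (1 − t) factor cancels: (EBIT − 85,000) × 870,000 = (EBIT − 525,000) × 1,630,000.
Solving, EBIT = (525,000·1,630,000 − 85,000·870,000) / (1,630,000 − 870,000) = 781,800,000,000 / 760,000 = 1,028,684.21.

$1,028,684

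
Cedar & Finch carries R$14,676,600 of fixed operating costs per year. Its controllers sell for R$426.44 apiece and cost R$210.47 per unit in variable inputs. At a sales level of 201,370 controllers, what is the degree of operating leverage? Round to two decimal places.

1.51

Total contribution margin = 201,370 × R$215.97 = R$43,489,878.90.
EBIT = R$43,489,878.90 − R$14,676,600 = R$28,813,278.90.
DOL = contribution ÷ EBIT = R$43,489,878.90 ÷ R$28,813,278.90 = 1.5094.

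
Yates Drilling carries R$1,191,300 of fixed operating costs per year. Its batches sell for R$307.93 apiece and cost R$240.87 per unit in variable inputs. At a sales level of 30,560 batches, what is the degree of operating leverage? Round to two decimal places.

Contribution at this volume is 30,560 × R$67.06 = R$2,049,353.60.
Subtracting fixed costs: EBIT = R$2,049,353.60 − R$1,191,300 = R$858,053.60.
Degree of operating leverage = R$2,049,353.60 / R$858,053.60 = 2.3884.

2.39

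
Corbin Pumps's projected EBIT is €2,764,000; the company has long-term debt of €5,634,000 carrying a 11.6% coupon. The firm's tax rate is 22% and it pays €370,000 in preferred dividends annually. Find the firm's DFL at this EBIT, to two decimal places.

1.69

Interest = €653,544.00.
Preferred dividends grossed up pre-tax: €370,000 / (1 − 0.22) = €474,358.97.
DFL = EBIT ÷ [EBIT − I − D_p/(1−t)] = €2,764,000 ÷ [€2,764,000 − €653,544.00 − €474,358.97] = €2,764,000 ÷ €1,636,097.03 = 1.6894.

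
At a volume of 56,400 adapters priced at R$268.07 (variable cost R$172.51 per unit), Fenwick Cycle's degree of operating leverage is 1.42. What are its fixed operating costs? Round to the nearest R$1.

R$1,594,102

Contribution at this volume is 56,400 × R$95.56 = R$5,389,584.00.
Since DOL = CM ÷ EBIT, EBIT = R$5,389,584.00 ÷ 1.42 = R$3,795,481.69.
Fixed costs = CM − EBIT = R$5,389,584.00 − R$3,795,481.69 = R$1,594,102.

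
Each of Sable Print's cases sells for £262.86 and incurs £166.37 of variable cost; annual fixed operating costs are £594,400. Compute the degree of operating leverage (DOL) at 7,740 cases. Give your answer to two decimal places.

At 7,740 units, contribution = 7,740 × £96.49 = £746,832.60.
EBIT = £746,832.60 − £594,400 = £152,432.60.
DOL = contribution ÷ EBIT = £746,832.60 ÷ £152,432.60 = 4.8994.

4.90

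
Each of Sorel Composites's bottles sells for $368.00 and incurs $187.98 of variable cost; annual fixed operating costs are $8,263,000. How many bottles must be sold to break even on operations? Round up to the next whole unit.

45,901 bottles

Each unit contributes $368.00 − $187.98 = $180.02.
Break-even volume = fixed costs ÷ CM per unit = $8,263,000 ÷ $180.02 = 45,900.46, so 45,901 bottles.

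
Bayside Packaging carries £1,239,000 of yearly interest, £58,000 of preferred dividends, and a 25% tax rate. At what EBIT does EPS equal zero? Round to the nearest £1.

Preferred dividends are paid after tax, so their pre-tax equivalent is £58,000 ÷ (1 − 0.25) = £77,333.33.
Financial break-even EBIT = interest + D_p ÷ (1 − t) = £1,239,000 + £77,333.33 = £1,316,333.33.

£1,316,333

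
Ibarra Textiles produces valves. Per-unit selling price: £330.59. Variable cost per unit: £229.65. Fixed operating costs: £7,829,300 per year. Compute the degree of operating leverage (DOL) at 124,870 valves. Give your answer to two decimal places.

Total contribution margin = 124,870 × £100.94 = £12,604,377.80.
EBIT = £12,604,377.80 − £7,829,300 = £4,775,077.80.
Degree of operating leverage = £12,604,377.80 / £4,775,077.80 = 2.6396.

2.64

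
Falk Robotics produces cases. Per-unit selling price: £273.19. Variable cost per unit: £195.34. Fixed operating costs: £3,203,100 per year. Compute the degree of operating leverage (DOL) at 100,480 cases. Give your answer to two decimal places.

1.69

At 100,480 units, contribution = 100,480 × £77.85 = £7,822,368.00.
Subtracting fixed costs: EBIT = £7,822,368.00 − £3,203,100 = £4,619,268.00.
DOL = contribution ÷ EBIT = £7,822,368.00 ÷ £4,619,268.00 = 1.6934.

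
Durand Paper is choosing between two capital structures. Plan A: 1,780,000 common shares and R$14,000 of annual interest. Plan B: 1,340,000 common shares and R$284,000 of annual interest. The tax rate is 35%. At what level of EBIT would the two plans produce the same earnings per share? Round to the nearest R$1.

R$1,106,273

Set EPS_A = EPS_B: (EBIT − R$14,000)(1 − 0.35) ÷ 1,780,000 = (EBIT − R$284,000)(1 − 0.35) ÷ 1,340,000.
Cancelling (1 − t) and cross-multiplying: 1,340,000·(EBIT − 14,000) = 1,780,000·(EBIT − 284,000).
EBIT × (1,780,000 − 1,340,000) = 284,000 × 1,780,000 − 14,000 × 1,340,000 = 486,760,000,000, so EBIT = 486,760,000,000 ÷ 440,000 = 1,106,272.73.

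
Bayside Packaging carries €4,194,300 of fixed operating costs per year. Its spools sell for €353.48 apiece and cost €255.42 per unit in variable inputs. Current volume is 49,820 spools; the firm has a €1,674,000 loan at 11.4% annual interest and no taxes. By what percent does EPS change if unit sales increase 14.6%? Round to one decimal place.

+142.6%

At 49,820 units, contribution = 49,820 × €98.06 = €4,885,349.20.
EBIT = €4,885,349.20 − €4,194,300 = €691,049.20.
After interest of €190,836.00, pre-tax earnings = €500,213.20.
DCL = total CM / (EBIT − I) = €4,885,349.20 / €500,213.20 = 9.7665.
%ΔEPS = DCL × %ΔSales = 9.7665 × +14.6% = +142.6%.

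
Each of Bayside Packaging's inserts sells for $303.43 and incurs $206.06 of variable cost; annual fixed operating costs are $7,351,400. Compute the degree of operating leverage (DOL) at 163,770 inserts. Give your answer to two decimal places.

1.86

At 163,770 units, contribution = 163,770 × $97.37 = $15,946,284.90.
Subtracting fixed costs: EBIT = $15,946,284.90 − $7,351,400 = $8,594,884.90.
So DOL = total CM / EBIT = $15,946,284.90 / $8,594,884.90 = 1.8553.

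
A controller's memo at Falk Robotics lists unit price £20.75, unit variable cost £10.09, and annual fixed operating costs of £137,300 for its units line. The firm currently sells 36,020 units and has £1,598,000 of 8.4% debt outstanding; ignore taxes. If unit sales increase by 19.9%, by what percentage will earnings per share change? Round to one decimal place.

+68.0%

Total contribution margin = 36,020 × £10.66 = £383,973.20.
EBIT = £383,973.20 − £137,300 = £246,673.20.
Interest = £134,232.00, so EBIT − I = £112,441.20.
Degree of combined leverage = contribution ÷ (EBIT − I) = £383,973.20 ÷ £112,441.20 = 3.4149.
EPS therefore changes by 3.4149 × (+19.9%) = +68.0%.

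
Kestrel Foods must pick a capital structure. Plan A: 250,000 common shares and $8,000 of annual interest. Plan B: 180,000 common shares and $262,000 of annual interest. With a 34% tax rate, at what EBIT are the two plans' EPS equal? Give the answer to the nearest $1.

$915,143

At indifference, (EBIT − 8,000)(1 − t)/250,000 = (EBIT − 262,000)(1 − t)/180,000.
Cancelling (1 − t) and cross-multiplying: 180,000·(EBIT − 8,000) = 250,000·(EBIT − 262,000).
EBIT × (250,000 − 180,000) = 262,000 × 250,000 − 8,000 × 180,000 = 64,060,000,000, so EBIT = 64,060,000,000 ÷ 70,000 = 915,142.86.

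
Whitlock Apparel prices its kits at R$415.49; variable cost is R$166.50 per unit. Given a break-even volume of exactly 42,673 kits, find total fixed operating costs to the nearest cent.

R$10,625,150.27

Unit CM = price − variable cost = R$415.49 − R$166.50 = R$248.99.
Since BE = FC / CM, FC = 42,673 × R$248.99 = R$10,625,150.27.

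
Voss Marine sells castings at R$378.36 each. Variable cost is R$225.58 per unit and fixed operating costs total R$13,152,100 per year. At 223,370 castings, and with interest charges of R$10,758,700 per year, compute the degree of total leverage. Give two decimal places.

Total contribution margin = 223,370 × R$152.78 = R$34,126,468.60.
EBIT = R$34,126,468.60 − R$13,152,100 = R$20,974,368.60. Interest = R$10,758,700.00.
DOL = R$34,126,468.60 ÷ R$20,974,368.60 = 1.6271; DFL = R$20,974,368.60 ÷ R$10,215,668.60 = 2.0532.
DCL = DOL × DFL = 1.6271 × 2.0532 = 3.3408.

3.34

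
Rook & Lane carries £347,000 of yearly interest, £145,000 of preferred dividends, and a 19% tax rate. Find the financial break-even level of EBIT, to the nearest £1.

£526,012

Grossing the preferred dividend up to pre-tax terms: £145,000 / (1 − 0.19) = £179,012.35.
EPS = 0 when EBIT covers interest plus the pre-tax preferred burden: £347,000 + £179,012.35 = £526,012.35.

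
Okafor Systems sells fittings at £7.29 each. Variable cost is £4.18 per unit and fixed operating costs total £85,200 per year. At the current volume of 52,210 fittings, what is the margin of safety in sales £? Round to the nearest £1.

Unit CM = price − variable cost = £7.29 − £4.18 = £3.11. Break-even units = £85,200 ÷ £3.11 = 27,395.50; break-even revenue = 27,395.50 × £7.29 = £199,713.18.
Actual sales revenue = 52,210 × £7.29 = £380,610.90.
Margin of safety = £380,610.90 − £199,713.18 = £180,898.

£180,898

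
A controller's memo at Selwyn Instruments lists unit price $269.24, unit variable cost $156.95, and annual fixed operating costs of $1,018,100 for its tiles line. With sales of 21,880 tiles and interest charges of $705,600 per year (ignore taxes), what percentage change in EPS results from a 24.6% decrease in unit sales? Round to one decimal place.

-82.4%

At 21,880 units, contribution = 21,880 × $112.29 = $2,456,905.20.
Operating income = contribution − fixed costs = $2,456,905.20 − $1,018,100 = $1,438,805.20.
After interest of $705,600.00, pre-tax earnings = $733,205.20.
DCL = total CM / (EBIT − I) = $2,456,905.20 / $733,205.20 = 3.3509.
EPS therefore changes by 3.3509 × (-24.6%) = -82.4%.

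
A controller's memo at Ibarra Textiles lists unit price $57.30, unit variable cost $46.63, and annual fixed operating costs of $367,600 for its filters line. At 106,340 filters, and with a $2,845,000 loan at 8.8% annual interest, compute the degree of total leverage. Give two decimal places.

At 106,340 units, contribution = 106,340 × $10.67 = $1,134,647.80.
Subtracting fixed costs: EBIT = $1,134,647.80 − $367,600 = $767,047.80. Interest = $250,360.00, so EBIT − I = $516,687.80.
Degree of total leverage = total CM / (EBIT − interest) = $1,134,647.80 / $516,687.80 = 2.1960.

2.20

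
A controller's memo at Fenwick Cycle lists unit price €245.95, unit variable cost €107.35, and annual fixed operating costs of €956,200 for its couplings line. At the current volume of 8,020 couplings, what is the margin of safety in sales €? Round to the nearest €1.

€275,712

Each unit contributes €245.95 − €107.35 = €138.60. Break-even units = €956,200 ÷ €138.60 = 6,898.99; break-even revenue = 6,898.99 × €245.95 = €1,696,806.57.
Actual sales revenue = 8,020 × €245.95 = €1,972,519.00.
Margin of safety = €1,972,519.00 − €1,696,806.57 = €275,712.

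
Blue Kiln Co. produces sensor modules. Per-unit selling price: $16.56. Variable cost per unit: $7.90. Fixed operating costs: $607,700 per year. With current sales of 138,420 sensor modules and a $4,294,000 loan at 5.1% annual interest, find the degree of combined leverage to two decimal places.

Total contribution margin = 138,420 × $8.66 = $1,198,717.20.
Subtracting fixed costs: EBIT = $1,198,717.20 − $607,700 = $591,017.20. Interest = $218,994.00, so EBIT − I = $372,023.20.
DCL = contribution ÷ (EBIT − I) = $1,198,717.20 ÷ $372,023.20 = 3.2222.

3.22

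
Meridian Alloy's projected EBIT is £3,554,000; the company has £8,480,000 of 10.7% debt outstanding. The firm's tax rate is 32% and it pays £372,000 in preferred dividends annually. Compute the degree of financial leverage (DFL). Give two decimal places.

1.69

Interest = £907,360.00.
Preferred dividends grossed up pre-tax: £372,000 / (1 − 0.32) = £547,058.82.
DFL = EBIT ÷ [EBIT − I − D_p/(1−t)] = £3,554,000 ÷ [£3,554,000 − £907,360.00 − £547,058.82] = £3,554,000 ÷ £2,099,581.18 = 1.6927.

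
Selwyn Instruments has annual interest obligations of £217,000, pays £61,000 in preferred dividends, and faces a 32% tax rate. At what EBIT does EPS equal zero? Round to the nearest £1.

Grossing the preferred dividend up to pre-tax terms: £61,000 / (1 − 0.32) = £89,705.88.
EPS = 0 when EBIT covers interest plus the pre-tax preferred burden: £217,000 + £89,705.88 = £306,705.88.

£306,706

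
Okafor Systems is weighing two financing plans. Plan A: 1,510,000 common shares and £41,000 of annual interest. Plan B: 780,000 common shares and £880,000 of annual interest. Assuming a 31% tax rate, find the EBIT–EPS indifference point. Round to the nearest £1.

Set EPS_A = EPS_B: (EBIT − £41,000)(1 − 0.31) ÷ 1,510,000 = (EBIT − £880,000)(1 − 0.31) ÷ 780,000.
The (1 − t) factor cancels: (EBIT − 41,000) × 780,000 = (EBIT − 880,000) × 1,510,000.
EBIT × (1,510,000 − 780,000) = 880,000 × 1,510,000 − 41,000 × 780,000 = 1,296,820,000,000, so EBIT = 1,296,820,000,000 ÷ 730,000 = 1,776,465.75.

£1,776,466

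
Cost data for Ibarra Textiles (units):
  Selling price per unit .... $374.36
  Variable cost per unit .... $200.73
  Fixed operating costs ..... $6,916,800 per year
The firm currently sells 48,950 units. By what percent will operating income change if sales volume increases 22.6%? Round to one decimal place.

+121.4%

At 48,950 units, contribution = 48,950 × $173.63 = $8,499,188.50.
EBIT = $8,499,188.50 − $6,916,800 = $1,582,388.50.
DOL = contribution ÷ EBIT = $8,499,188.50 ÷ $1,582,388.50 = 5.3711.
So EBIT moves 5.3711 × (+22.6%) = +121.4%.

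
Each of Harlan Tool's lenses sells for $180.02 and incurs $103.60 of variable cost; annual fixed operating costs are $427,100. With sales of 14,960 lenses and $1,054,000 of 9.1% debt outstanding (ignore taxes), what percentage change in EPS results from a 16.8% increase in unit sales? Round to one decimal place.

+31.0%

At 14,960 units, contribution = 14,960 × $76.42 = $1,143,243.20.
Operating income = contribution − fixed costs = $1,143,243.20 − $427,100 = $716,143.20.
Interest = $95,914.00, so EBIT − I = $620,229.20.
DCL = total CM / (EBIT − I) = $1,143,243.20 / $620,229.20 = 1.8433.
%ΔEPS = DCL × %ΔSales = 1.8433 × +16.8% = +31.0%.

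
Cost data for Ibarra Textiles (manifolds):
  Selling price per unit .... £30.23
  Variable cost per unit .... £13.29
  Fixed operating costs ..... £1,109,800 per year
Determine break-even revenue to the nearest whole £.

£1,980,475

Contribution margin per unit = £30.23 − £13.29 = £16.94, a CM ratio of £16.94 ÷ £30.23 = 0.5604.
Break-even sales = FC ÷ CM ratio = £1,109,800 × £30.23 / £16.94 = £1,980,475.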